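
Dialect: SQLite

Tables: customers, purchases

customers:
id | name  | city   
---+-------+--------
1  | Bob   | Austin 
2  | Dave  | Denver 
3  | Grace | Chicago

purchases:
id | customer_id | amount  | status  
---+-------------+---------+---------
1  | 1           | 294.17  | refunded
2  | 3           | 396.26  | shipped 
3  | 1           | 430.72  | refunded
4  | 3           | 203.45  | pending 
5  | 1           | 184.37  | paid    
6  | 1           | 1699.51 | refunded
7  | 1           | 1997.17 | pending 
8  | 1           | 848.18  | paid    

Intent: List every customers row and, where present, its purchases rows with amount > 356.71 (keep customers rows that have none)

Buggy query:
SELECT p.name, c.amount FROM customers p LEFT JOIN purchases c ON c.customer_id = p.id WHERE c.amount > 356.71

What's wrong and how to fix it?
Bug: A WHERE condition on the right-hand table after LEFT JOIN drops unmatched parents

Fix: Put 'c.amount > 356.71' in the JOIN's ON clause instead of WHERE

Corrected query:
SELECT p.name, c.amount FROM customers p LEFT JOIN purchases c ON c.customer_id = p.id AND c.amount > 356.71

Result:
name  | amount 
------+--------
Bob   | 430.72 
Bob   | 848.18 
Bob   | 1699.51
Bob   | 1997.17
Dave  | NULL   
Grace | 396.26 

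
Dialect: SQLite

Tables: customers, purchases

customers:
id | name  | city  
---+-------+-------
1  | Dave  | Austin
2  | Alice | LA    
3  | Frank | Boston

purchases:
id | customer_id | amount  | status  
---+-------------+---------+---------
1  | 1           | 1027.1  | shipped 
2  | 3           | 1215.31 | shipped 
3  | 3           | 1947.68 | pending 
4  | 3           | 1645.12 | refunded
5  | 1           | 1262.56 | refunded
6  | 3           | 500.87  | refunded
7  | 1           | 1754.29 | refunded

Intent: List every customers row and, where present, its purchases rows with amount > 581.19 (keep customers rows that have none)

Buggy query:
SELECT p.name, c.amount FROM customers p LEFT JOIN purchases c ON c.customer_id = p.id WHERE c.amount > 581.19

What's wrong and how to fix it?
Bug: A WHERE condition on the right-hand table after LEFT JOIN drops unmatched parents

Fix: Put 'c.amount > 581.19' in the JOIN's ON clause instead of WHERE

Corrected query:
SELECT p.name, c.amount FROM customers p LEFT JOIN purchases c ON c.customer_id = p.id AND c.amount > 581.19

Result:
name  | amount 
------+--------
Dave  | 1027.1 
Dave  | 1262.56
Dave  | 1754.29
Alice | NULL   
Frank | 1215.31
Frank | 1645.12
Frank | 1947.68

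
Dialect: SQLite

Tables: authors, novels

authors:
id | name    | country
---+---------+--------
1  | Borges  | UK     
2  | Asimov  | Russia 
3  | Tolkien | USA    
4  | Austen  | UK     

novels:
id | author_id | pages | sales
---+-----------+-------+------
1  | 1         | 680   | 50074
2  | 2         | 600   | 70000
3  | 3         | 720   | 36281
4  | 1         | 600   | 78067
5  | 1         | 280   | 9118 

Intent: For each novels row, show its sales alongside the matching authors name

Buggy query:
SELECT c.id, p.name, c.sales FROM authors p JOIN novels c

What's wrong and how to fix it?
Bug: JOIN with no ON clause produces a cartesian product; every novels row pairs with every authors row

Fix: Specify the join condition linking the foreign key to the parent id

Corrected query:
SELECT c.id, p.name, c.sales FROM authors p JOIN novels c ON c.author_id = p.id

Result:
id | name    | sales
---+---------+------
1  | Borges  | 50074
2  | Asimov  | 70000
3  | Tolkien | 36281
4  | Borges  | 78067
5  | Borges  | 9118 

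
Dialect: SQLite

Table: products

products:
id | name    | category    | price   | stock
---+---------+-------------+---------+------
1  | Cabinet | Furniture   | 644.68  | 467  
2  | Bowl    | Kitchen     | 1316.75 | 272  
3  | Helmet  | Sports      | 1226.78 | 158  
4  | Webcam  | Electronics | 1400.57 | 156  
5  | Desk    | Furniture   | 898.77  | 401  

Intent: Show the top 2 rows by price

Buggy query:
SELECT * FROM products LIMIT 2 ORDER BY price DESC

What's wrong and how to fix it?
Bug: LIMIT must come after ORDER BY

Fix: Swap the clauses: ORDER BY first, then LIMIT

Corrected query:
SELECT * FROM products ORDER BY price DESC LIMIT 2

Result:
id | name   | category    | price   | stock
---+--------+-------------+---------+------
4  | Webcam | Electronics | 1400.57 | 156  
2  | Bowl   | Kitchen     | 1316.75 | 272  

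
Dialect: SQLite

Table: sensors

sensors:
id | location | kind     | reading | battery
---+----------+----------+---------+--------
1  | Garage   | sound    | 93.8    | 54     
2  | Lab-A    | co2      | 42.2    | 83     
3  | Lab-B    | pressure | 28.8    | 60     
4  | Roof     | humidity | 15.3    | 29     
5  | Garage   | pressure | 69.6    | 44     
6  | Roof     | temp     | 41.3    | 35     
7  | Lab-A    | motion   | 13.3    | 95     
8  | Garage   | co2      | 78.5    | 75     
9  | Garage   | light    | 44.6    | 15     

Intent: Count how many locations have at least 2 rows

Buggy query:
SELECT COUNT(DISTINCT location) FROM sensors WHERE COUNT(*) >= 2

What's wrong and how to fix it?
Bug: COUNT(*) cannot appear in WHERE; the per-group count doesn't exist yet

Fix: Use a subquery that GROUPs and filters with HAVING, then count its rows

Corrected query:
SELECT COUNT(*) FROM (SELECT location FROM sensors GROUP BY location HAVING COUNT(*) >= 2)

Result:
COUNT(*)
--------
3       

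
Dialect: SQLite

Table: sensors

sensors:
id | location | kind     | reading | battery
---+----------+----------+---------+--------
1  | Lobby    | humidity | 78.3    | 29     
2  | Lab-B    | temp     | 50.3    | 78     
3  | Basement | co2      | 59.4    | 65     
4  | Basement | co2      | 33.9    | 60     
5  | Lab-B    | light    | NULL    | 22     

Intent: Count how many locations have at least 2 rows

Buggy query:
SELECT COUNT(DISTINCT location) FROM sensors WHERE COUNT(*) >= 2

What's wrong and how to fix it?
Bug: COUNT(*) cannot appear in WHERE; the per-group count doesn't exist yet

Fix: Use a subquery that GROUPs and filters with HAVING, then count its rows

Corrected query:
SELECT COUNT(*) FROM (SELECT location FROM sensors GROUP BY location HAVING COUNT(*) >= 2)

Result:
COUNT(*)
--------
2       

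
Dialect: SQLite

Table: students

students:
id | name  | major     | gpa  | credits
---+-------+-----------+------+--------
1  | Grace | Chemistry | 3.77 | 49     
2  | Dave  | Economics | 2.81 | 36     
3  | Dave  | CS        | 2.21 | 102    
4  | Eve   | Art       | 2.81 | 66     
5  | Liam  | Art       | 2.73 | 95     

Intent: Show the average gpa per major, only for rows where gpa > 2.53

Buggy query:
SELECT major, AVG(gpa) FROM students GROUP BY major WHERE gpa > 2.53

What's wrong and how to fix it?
Bug: WHERE cannot follow GROUP BY

Fix: Place WHERE between FROM and GROUP BY

Corrected query:
SELECT major, AVG(gpa) FROM students WHERE gpa > 2.53 GROUP BY major

Result:
major     | AVG(gpa)
----------+---------
Art       | 2.77    
Chemistry | 3.77    
Economics | 2.81    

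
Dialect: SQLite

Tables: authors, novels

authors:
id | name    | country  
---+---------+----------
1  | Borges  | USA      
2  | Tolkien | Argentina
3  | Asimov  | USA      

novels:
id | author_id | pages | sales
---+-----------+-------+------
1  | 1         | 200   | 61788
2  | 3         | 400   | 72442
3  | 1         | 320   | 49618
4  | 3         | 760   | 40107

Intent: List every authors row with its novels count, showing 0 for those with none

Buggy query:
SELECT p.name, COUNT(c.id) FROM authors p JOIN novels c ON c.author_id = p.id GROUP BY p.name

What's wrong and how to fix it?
Bug: INNER JOIN drops authors rows that have no matching novels rows

Fix: Switch to LEFT JOIN to retain unmatched parent rows

Corrected query:
SELECT p.name, COUNT(c.id) FROM authors p LEFT JOIN novels c ON c.author_id = p.id GROUP BY p.name

Result:
name    | COUNT(c.id)
--------+------------
Asimov  | 2          
Borges  | 2          
Tolkien | 0          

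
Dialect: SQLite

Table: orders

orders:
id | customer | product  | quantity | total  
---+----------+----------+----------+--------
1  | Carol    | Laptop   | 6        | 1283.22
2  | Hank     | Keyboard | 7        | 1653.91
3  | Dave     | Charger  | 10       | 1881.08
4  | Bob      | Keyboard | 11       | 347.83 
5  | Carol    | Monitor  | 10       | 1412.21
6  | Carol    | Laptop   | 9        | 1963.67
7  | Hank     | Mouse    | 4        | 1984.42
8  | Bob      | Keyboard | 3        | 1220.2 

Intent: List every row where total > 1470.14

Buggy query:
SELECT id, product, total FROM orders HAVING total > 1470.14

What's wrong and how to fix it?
Bug: This is a non-aggregate query (no GROUP BY, no aggregates), so in SQLite the HAVING clause is invalid here; a row-level condition belongs in WHERE

Fix: Use WHERE for row-level filtering

Corrected query:
SELECT id, product, total FROM orders WHERE total > 1470.14

Result:
id | product  | total  
---+----------+--------
2  | Keyboard | 1653.91
3  | Charger  | 1881.08
6  | Laptop   | 1963.67
7  | Mouse    | 1984.42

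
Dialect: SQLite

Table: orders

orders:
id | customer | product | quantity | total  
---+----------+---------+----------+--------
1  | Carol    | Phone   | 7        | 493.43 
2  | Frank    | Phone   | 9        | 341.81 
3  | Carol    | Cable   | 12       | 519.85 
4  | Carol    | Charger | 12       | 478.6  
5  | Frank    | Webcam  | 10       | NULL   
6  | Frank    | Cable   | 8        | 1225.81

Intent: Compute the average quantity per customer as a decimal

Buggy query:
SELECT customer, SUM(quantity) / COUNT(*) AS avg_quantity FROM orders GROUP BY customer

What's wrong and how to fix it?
Bug: SUM(quantity) and COUNT(*) are both integers; the division truncates the fractional part

Fix: Multiply by 1.0 (or CAST to REAL) to force floating-point division

Corrected query:
SELECT customer, SUM(quantity) * 1.0 / COUNT(*) AS avg_quantity FROM orders GROUP BY customer

Result:
customer | avg_quantity
---------+-------------
Carol    | 10.333333   
Frank    | 9           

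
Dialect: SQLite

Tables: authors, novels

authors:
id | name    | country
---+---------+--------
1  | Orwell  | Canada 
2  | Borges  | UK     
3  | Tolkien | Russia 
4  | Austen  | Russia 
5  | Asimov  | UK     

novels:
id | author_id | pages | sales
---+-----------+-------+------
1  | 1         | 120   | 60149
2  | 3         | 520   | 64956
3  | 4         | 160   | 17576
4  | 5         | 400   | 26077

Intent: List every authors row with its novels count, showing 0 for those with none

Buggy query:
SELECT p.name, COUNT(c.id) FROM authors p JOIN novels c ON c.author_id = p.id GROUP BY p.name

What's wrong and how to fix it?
Bug: INNER JOIN drops authors rows that have no matching novels rows

Fix: Use LEFT JOIN so parents without children still appear (COUNT(c.id) gives 0)

Corrected query:
SELECT p.name, COUNT(c.id) FROM authors p LEFT JOIN novels c ON c.author_id = p.id GROUP BY p.name

Result:
name    | COUNT(c.id)
--------+------------
Asimov  | 1          
Austen  | 1          
Borges  | 0          
Orwell  | 1          
Tolkien | 1          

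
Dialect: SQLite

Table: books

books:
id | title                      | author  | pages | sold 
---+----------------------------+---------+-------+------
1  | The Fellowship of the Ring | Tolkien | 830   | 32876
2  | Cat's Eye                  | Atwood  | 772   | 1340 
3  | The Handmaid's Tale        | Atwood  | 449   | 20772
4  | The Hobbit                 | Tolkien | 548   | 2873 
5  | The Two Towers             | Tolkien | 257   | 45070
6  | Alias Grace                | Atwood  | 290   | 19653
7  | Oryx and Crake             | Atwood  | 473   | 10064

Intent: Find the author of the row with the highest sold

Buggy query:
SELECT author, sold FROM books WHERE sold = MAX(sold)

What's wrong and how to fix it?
Bug: MAX(sold) is an aggregate and cannot be used directly in WHERE

Fix: Wrap MAX in a scalar subquery so WHERE compares against a single value

Corrected query:
SELECT author, sold FROM books WHERE sold = (SELECT MAX(sold) FROM books)

Result:
author  | sold 
--------+------
Tolkien | 45070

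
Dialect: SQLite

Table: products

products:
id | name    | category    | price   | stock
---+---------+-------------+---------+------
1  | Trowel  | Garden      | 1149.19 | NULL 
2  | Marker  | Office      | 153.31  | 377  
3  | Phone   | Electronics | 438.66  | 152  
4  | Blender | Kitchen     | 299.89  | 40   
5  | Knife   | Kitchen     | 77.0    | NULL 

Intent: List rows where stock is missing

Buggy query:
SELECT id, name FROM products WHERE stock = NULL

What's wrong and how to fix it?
Bug: Comparing to NULL with '=' never matches; NULL = NULL is unknown, not true

Fix: Use IS NULL to test for NULL

Corrected query:
SELECT id, name FROM products WHERE stock IS NULL

Result:
id | name  
---+-------
1  | Trowel
5  | Knife 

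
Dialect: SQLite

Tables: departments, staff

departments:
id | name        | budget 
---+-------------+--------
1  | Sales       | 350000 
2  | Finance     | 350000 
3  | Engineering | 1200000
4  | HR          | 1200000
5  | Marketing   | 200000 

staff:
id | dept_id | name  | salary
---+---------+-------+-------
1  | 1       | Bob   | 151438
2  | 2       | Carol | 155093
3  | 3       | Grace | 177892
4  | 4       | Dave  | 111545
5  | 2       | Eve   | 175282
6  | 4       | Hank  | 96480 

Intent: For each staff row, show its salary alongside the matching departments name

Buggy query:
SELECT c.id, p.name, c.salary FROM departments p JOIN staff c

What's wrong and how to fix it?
Bug: Missing join condition: each staff row is matched to all departments rows instead of just its own

Fix: Add ON c.dept_id = p.id to the JOIN

Corrected query:
SELECT c.id, p.name, c.salary FROM departments p JOIN staff c ON c.dept_id = p.id

Result:
id | name        | salary
---+-------------+-------
1  | Sales       | 151438
2  | Finance     | 155093
3  | Engineering | 177892
4  | HR          | 111545
5  | Finance     | 175282
6  | HR          | 96480 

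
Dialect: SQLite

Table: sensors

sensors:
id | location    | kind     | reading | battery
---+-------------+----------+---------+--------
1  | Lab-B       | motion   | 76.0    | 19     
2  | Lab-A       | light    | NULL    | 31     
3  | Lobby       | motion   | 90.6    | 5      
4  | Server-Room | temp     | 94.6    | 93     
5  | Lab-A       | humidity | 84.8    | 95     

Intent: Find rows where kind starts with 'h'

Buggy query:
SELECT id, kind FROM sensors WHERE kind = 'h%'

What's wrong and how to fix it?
Bug: Wildcards only work with LIKE; '=' treats '%' as a literal character

Fix: Replace '=' with LIKE so 'h%' is treated as a pattern

Corrected query:
SELECT id, kind FROM sensors WHERE kind LIKE 'h%'

Result:
id | kind    
---+---------
5  | humidity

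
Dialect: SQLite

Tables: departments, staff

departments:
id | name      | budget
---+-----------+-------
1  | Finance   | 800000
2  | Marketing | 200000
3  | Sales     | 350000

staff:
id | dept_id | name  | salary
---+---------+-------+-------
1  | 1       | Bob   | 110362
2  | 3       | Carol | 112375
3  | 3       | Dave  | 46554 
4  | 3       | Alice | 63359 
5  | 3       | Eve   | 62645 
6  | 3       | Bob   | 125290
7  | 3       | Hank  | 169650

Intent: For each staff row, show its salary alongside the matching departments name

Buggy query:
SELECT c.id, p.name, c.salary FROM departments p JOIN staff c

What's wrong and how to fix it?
Bug: Missing join condition: each staff row is matched to all departments rows instead of just its own

Fix: Specify the join condition linking the foreign key to the parent id

Corrected query:
SELECT c.id, p.name, c.salary FROM departments p JOIN staff c ON c.dept_id = p.id

Result:
id | name    | salary
---+---------+-------
1  | Finance | 110362
2  | Sales   | 112375
3  | Sales   | 46554 
4  | Sales   | 63359 
5  | Sales   | 62645 
6  | Sales   | 125290
7  | Sales   | 169650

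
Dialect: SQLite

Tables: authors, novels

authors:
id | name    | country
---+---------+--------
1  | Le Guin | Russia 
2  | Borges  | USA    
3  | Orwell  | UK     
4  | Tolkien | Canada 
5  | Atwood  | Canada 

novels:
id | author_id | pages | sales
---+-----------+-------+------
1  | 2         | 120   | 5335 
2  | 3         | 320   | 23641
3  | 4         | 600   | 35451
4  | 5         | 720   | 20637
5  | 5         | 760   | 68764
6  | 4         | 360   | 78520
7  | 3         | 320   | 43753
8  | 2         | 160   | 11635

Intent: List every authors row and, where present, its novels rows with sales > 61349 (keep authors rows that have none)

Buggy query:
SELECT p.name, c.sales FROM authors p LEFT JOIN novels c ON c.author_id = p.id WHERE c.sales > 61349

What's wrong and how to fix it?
Bug: A WHERE condition on the right-hand table after LEFT JOIN drops unmatched parents

Fix: Move the right-table condition into the ON clause so unmatched parents are kept

Corrected query:
SELECT p.name, c.sales FROM authors p LEFT JOIN novels c ON c.author_id = p.id AND c.sales > 61349

Result:
name    | sales
--------+------
Le Guin | NULL 
Borges  | NULL 
Orwell  | NULL 
Tolkien | 78520
Atwood  | 68764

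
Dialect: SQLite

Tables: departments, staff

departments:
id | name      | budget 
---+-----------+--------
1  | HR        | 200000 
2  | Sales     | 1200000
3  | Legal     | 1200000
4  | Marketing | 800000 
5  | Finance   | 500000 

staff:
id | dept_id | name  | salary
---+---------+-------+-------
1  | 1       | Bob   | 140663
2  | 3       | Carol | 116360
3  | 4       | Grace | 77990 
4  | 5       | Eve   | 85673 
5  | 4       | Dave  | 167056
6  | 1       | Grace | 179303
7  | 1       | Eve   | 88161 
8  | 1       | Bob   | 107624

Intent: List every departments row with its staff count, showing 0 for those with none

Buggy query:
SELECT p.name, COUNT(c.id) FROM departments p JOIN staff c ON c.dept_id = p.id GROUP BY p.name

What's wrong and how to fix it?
Bug: An inner join excludes parents with zero children

Fix: Switch to LEFT JOIN to retain unmatched parent rows

Corrected query:
SELECT p.name, COUNT(c.id) FROM departments p LEFT JOIN staff c ON c.dept_id = p.id GROUP BY p.name

Result:
name      | COUNT(c.id)
----------+------------
Finance   | 1          
HR        | 4          
Legal     | 1          
Marketing | 2          
Sales     | 0          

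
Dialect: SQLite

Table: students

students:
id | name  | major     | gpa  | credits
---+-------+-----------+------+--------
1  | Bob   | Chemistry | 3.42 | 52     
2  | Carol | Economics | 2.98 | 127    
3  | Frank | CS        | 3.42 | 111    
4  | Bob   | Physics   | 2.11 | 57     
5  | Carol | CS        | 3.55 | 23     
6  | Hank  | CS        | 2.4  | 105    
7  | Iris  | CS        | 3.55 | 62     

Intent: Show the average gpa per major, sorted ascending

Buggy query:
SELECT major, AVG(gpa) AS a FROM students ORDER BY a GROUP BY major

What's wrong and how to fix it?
Bug: GROUP BY must precede ORDER BY

Fix: Reorder: SELECT … FROM … GROUP BY … ORDER BY …

Corrected query:
SELECT major, AVG(gpa) AS a FROM students GROUP BY major ORDER BY a

Result:
major     | a   
----------+-----
Physics   | 2.11
Economics | 2.98
CS        | 3.23
Chemistry | 3.42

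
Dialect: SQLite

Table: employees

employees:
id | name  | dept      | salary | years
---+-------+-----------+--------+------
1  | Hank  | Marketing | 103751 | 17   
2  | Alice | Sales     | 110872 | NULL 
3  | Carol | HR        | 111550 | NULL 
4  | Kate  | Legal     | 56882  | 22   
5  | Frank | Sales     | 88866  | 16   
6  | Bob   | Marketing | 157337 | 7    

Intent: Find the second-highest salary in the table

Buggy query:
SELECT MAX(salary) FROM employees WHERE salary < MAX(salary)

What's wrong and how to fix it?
Bug: MAX(salary) on the right of the comparison is an aggregate-in-WHERE error

Fix: Compute the overall MAX in a subquery, then take MAX of rows below it

Corrected query:
SELECT MAX(salary) FROM employees WHERE salary < (SELECT MAX(salary) FROM employees)

Result:
MAX(salary)
-----------
111550     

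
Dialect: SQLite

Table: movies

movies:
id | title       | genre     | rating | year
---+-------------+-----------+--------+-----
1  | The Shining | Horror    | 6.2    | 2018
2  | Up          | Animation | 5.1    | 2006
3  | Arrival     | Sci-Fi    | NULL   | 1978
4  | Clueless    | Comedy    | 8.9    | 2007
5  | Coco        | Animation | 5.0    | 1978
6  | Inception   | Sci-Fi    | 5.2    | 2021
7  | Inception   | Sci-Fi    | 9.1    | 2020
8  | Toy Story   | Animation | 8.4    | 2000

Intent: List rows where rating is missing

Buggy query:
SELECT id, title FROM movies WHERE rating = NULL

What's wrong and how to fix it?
Bug: '= NULL' is always unknown in SQL three-valued logic, so no rows match

Fix: Use IS NULL to test for NULL

Corrected query:
SELECT id, title FROM movies WHERE rating IS NULL

Result:
id | title  
---+--------
3  | Arrival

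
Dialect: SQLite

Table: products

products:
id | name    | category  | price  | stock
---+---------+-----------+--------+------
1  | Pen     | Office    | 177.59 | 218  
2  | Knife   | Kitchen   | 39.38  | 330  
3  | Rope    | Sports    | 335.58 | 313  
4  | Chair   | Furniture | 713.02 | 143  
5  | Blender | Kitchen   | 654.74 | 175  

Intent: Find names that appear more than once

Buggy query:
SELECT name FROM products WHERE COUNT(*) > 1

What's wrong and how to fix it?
Bug: WHERE can't reference COUNT(*); aggregates are computed after WHERE

Fix: Group first, then use HAVING for the count condition

Corrected query:
SELECT name FROM products GROUP BY name HAVING COUNT(*) > 1

Result:
(no rows)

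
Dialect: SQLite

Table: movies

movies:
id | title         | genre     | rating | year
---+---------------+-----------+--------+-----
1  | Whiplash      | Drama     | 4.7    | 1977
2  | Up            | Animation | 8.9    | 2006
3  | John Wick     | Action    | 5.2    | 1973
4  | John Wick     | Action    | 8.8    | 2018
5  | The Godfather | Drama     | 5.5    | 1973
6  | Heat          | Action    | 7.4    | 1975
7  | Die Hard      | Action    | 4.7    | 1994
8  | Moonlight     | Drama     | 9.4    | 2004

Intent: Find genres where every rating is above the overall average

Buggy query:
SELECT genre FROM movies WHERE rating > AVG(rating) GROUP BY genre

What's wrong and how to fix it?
Bug: WHERE evaluates per row before aggregation, so AVG() is unavailable

Fix: Compute the overall average in a scalar subquery and compare each group's MIN against it in HAVING

Corrected query:
SELECT genre FROM movies GROUP BY genre HAVING MIN(rating) > (SELECT AVG(rating) FROM movies)

Result:
genre    
---------
Animation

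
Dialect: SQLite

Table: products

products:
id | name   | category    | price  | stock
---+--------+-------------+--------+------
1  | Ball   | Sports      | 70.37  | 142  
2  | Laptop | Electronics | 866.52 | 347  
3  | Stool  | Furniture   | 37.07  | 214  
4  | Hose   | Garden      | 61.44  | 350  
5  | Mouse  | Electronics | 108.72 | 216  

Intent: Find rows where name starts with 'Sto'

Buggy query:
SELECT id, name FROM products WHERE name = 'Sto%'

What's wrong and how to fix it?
Bug: '=' compares the literal string including the % character; pattern matching needs LIKE

Fix: Replace '=' with LIKE so 'Sto%' is treated as a pattern

Corrected query:
SELECT id, name FROM products WHERE name LIKE 'Sto%'

Result:
id | name 
---+------
3  | Stool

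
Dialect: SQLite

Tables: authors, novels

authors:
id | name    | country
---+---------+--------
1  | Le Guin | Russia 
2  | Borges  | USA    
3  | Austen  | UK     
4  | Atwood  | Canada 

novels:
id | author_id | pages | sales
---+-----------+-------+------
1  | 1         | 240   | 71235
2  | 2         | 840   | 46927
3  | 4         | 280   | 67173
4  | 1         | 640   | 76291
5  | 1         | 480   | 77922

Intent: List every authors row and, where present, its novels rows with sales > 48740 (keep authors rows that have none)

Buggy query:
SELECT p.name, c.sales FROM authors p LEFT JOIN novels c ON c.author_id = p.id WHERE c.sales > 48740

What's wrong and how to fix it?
Bug: A WHERE condition on the right-hand table after LEFT JOIN drops unmatched parents

Fix: Put 'c.sales > 48740' in the JOIN's ON clause instead of WHERE

Corrected query:
SELECT p.name, c.sales FROM authors p LEFT JOIN novels c ON c.author_id = p.id AND c.sales > 48740

Result:
name    | sales
--------+------
Le Guin | 71235
Le Guin | 76291
Le Guin | 77922
Borges  | NULL 
Austen  | NULL 
Atwood  | 67173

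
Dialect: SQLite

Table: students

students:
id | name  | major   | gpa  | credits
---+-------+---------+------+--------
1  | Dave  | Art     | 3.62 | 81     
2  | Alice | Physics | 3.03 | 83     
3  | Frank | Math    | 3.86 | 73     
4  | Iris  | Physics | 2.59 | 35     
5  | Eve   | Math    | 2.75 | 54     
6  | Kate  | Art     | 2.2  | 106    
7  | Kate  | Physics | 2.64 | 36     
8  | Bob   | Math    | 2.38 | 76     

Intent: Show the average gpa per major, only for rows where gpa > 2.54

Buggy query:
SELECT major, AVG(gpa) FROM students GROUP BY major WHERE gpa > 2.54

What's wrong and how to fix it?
Bug: WHERE cannot follow GROUP BY

Fix: Place WHERE between FROM and GROUP BY

Corrected query:
SELECT major, AVG(gpa) FROM students WHERE gpa > 2.54 GROUP BY major

Result:
major   | AVG(gpa)
--------+---------
Art     | 3.62    
Math    | 3.305   
Physics | 2.753333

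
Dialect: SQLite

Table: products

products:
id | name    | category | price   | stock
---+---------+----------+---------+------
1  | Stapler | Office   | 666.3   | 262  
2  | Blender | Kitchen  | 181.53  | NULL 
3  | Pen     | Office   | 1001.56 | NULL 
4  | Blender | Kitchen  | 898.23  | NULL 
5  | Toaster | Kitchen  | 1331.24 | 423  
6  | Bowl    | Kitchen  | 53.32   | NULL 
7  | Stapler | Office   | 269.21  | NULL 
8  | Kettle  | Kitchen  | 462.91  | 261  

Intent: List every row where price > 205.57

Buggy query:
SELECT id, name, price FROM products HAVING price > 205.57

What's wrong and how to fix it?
Bug: This is a non-aggregate query (no GROUP BY, no aggregates), so in SQLite the HAVING clause is invalid here; a row-level condition belongs in WHERE

Fix: Replace HAVING with WHERE since the condition applies to individual rows

Corrected query:
SELECT id, name, price FROM products WHERE price > 205.57

Result:
id | name    | price  
---+---------+--------
1  | Stapler | 666.3  
3  | Pen     | 1001.56
4  | Blender | 898.23 
5  | Toaster | 1331.24
7  | Stapler | 269.21 
8  | Kettle  | 462.91 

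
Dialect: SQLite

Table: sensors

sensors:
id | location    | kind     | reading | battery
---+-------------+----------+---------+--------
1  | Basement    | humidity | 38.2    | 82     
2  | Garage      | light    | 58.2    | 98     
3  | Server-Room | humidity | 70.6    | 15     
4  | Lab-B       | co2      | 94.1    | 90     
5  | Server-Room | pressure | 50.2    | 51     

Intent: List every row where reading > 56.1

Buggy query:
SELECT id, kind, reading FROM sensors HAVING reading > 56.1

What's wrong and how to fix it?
Bug: HAVING filters the output of aggregation, but this query has no GROUP BY and no aggregate functions, so SQLite rejects it (HAVING clause on a non-aggregate query); the condition here is per row

Fix: Use WHERE for row-level filtering

Corrected query:
SELECT id, kind, reading FROM sensors WHERE reading > 56.1

Result:
id | kind     | reading
---+----------+--------
2  | light    | 58.2   
3  | humidity | 70.6   
4  | co2      | 94.1   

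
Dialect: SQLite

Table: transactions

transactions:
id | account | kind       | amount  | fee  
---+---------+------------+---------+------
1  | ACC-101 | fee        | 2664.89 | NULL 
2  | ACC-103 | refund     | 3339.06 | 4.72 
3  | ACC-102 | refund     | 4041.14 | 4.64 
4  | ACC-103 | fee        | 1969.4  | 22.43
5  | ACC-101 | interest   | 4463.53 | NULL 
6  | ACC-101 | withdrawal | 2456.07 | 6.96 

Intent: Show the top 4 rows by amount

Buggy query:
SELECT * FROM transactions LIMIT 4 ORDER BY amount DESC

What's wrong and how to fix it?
Bug: LIMIT must come after ORDER BY

Fix: Sort with ORDER BY, then apply LIMIT

Corrected query:
SELECT * FROM transactions ORDER BY amount DESC LIMIT 4

Result:
id | account | kind     | amount  | fee 
---+---------+----------+---------+-----
5  | ACC-101 | interest | 4463.53 | NULL
3  | ACC-102 | refund   | 4041.14 | 4.64
2  | ACC-103 | refund   | 3339.06 | 4.72
1  | ACC-101 | fee      | 2664.89 | NULL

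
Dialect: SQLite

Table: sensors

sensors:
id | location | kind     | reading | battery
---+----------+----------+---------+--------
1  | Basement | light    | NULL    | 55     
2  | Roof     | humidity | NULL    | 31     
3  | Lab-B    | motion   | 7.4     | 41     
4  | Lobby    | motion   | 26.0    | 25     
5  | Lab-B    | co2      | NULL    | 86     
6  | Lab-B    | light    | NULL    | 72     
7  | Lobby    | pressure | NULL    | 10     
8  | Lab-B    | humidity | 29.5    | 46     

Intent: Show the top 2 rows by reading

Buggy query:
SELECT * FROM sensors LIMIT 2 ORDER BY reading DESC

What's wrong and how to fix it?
Bug: ORDER BY cannot follow LIMIT; LIMIT is the final clause

Fix: Sort with ORDER BY, then apply LIMIT

Corrected query:
SELECT * FROM sensors ORDER BY reading DESC LIMIT 2

Result:
id | location | kind     | reading | battery
---+----------+----------+---------+--------
8  | Lab-B    | humidity | 29.5    | 46     
4  | Lobby    | motion   | 26      | 25     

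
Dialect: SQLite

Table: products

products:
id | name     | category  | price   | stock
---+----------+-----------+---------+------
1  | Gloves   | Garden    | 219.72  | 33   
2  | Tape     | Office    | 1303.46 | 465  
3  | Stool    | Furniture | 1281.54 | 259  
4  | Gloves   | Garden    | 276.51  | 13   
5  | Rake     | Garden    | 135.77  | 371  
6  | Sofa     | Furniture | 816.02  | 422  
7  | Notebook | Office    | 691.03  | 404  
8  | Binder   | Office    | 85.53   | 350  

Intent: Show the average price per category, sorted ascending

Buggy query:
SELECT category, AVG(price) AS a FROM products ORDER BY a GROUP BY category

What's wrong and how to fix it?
Bug: ORDER BY appears before GROUP BY; SQL clause order requires GROUP BY first

Fix: Move ORDER BY to the end, after GROUP BY

Corrected query:
SELECT category, AVG(price) AS a FROM products GROUP BY category ORDER BY a

Result:
category  | a         
----------+-----------
Garden    | 210.666667
Office    | 693.34    
Furniture | 1048.78   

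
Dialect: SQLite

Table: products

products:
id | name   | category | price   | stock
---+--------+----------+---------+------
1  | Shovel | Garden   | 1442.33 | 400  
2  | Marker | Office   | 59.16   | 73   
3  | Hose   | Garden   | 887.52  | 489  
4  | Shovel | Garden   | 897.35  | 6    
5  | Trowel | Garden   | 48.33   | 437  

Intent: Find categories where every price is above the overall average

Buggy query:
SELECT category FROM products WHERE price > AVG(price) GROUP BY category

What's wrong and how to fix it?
Bug: WHERE evaluates per row before aggregation, so AVG() is unavailable

Fix: Compute the overall average in a scalar subquery and compare each group's MIN against it in HAVING

Corrected query:
SELECT category FROM products GROUP BY category HAVING MIN(price) > (SELECT AVG(price) FROM products)

Result:
(no rows)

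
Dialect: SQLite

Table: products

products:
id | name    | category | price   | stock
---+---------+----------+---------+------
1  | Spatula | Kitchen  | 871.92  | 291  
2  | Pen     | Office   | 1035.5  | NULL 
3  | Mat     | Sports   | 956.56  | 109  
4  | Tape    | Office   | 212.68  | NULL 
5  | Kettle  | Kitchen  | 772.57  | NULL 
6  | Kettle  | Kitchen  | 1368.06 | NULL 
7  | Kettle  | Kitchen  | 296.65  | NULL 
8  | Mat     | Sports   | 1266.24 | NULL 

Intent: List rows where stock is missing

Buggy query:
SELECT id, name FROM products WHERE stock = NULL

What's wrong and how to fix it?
Bug: '= NULL' is always unknown in SQL three-valued logic, so no rows match

Fix: Use IS NULL to test for NULL

Corrected query:
SELECT id, name FROM products WHERE stock IS NULL

Result:
id | name  
---+-------
2  | Pen   
4  | Tape  
5  | Kettle
6  | Kettle
7  | Kettle
8  | Mat   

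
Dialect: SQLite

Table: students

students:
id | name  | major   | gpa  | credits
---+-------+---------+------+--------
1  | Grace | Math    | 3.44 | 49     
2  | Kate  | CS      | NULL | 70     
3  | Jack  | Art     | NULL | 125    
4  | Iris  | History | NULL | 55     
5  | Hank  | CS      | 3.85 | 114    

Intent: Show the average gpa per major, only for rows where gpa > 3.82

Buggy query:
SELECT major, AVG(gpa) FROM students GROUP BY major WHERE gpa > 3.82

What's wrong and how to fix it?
Bug: WHERE cannot follow GROUP BY

Fix: Move the WHERE clause before GROUP BY

Corrected query:
SELECT major, AVG(gpa) FROM students WHERE gpa > 3.82 GROUP BY major

Result:
major | AVG(gpa)
------+---------
CS    | 3.85    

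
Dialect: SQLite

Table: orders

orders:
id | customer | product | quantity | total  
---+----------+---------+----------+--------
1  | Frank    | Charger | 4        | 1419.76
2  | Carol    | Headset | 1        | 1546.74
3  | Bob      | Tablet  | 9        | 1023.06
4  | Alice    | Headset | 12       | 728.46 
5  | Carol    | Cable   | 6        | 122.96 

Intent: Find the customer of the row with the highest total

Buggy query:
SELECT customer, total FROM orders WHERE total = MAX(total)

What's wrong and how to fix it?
Bug: WHERE is evaluated per row; an aggregate over the whole table isn't defined there

Fix: Use a subquery: WHERE total = (SELECT MAX(total) FROM orders)

Corrected query:
SELECT customer, total FROM orders WHERE total = (SELECT MAX(total) FROM orders)

Result:
customer | total  
---------+--------
Carol    | 1546.74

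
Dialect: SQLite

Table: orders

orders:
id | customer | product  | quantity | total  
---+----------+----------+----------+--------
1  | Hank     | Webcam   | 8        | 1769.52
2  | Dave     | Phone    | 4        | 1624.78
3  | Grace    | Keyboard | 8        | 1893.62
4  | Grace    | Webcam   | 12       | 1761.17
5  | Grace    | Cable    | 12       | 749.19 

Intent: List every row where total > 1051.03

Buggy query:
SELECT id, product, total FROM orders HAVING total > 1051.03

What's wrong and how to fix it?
Bug: This is a non-aggregate query (no GROUP BY, no aggregates), so in SQLite the HAVING clause is invalid here; a row-level condition belongs in WHERE

Fix: Replace HAVING with WHERE since the condition applies to individual rows

Corrected query:
SELECT id, product, total FROM orders WHERE total > 1051.03

Result:
id | product  | total  
---+----------+--------
1  | Webcam   | 1769.52
2  | Phone    | 1624.78
3  | Keyboard | 1893.62
4  | Webcam   | 1761.17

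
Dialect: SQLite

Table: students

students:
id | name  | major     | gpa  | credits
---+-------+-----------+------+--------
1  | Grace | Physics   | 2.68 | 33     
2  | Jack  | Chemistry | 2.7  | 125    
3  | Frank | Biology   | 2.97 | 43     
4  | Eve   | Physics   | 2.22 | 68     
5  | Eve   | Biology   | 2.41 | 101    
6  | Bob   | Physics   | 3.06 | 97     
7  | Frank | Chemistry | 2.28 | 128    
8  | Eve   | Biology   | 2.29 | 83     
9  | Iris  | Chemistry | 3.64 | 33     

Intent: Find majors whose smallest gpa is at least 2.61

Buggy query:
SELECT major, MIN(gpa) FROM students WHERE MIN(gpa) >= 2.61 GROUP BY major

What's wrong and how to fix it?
Bug: MIN() in WHERE is a misuse of aggregate

Fix: Use HAVING for the per-group MIN condition

Corrected query:
SELECT major, MIN(gpa) FROM students GROUP BY major HAVING MIN(gpa) >= 2.61

Result:
(no rows)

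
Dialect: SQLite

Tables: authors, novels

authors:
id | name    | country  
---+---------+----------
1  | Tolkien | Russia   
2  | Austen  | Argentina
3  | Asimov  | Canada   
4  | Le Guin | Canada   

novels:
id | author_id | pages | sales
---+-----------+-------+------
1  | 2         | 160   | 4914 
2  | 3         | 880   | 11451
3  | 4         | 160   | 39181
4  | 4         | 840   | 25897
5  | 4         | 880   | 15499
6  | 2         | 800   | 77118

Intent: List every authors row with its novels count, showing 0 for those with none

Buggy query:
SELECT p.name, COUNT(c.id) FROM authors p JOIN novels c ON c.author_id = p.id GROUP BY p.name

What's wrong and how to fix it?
Bug: An inner join excludes parents with zero children

Fix: Use LEFT JOIN so parents without children still appear (COUNT(c.id) gives 0)

Corrected query:
SELECT p.name, COUNT(c.id) FROM authors p LEFT JOIN novels c ON c.author_id = p.id GROUP BY p.name

Result:
name    | COUNT(c.id)
--------+------------
Asimov  | 1          
Austen  | 2          
Le Guin | 3          
Tolkien | 0          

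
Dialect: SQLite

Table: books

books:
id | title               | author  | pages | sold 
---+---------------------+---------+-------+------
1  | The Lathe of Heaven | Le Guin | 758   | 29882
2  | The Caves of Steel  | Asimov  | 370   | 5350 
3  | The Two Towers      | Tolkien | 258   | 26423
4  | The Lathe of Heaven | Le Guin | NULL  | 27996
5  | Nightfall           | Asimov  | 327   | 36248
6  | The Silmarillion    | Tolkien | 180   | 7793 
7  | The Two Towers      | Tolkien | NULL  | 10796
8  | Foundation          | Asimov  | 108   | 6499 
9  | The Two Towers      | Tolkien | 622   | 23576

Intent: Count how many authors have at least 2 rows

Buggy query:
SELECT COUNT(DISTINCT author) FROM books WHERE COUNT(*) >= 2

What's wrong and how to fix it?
Bug: COUNT(*) cannot appear in WHERE; the per-group count doesn't exist yet

Fix: Use a subquery that GROUPs and filters with HAVING, then count its rows

Corrected query:
SELECT COUNT(*) FROM (SELECT author FROM books GROUP BY author HAVING COUNT(*) >= 2)

Result:
COUNT(*)
--------
3       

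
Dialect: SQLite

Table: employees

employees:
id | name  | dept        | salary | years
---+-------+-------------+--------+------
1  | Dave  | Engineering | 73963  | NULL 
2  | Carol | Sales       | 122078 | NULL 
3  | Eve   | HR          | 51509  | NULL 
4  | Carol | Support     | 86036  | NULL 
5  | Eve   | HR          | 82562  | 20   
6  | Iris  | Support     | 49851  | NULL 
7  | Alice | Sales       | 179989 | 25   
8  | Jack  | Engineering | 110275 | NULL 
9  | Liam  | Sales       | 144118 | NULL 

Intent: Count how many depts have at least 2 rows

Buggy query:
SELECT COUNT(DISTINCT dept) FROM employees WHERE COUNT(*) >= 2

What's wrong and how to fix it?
Bug: WHERE filters individual rows, not groups, so a group-level COUNT is invalid there

Fix: Use a subquery that GROUPs and filters with HAVING, then count its rows

Corrected query:
SELECT COUNT(*) FROM (SELECT dept FROM employees GROUP BY dept HAVING COUNT(*) >= 2)

Result:
COUNT(*)
--------
4       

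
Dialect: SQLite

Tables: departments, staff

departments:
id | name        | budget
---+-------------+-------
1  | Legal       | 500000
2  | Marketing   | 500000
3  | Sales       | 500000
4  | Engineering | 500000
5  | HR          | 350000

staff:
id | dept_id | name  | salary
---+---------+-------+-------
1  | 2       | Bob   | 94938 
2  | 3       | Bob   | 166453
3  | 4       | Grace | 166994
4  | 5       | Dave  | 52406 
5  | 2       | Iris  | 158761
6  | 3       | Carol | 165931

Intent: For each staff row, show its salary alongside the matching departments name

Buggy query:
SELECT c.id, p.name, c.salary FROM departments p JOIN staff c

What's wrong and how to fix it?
Bug: JOIN with no ON clause produces a cartesian product; every staff row pairs with every departments row

Fix: Add ON c.dept_id = p.id to the JOIN

Corrected query:
SELECT c.id, p.name, c.salary FROM departments p JOIN staff c ON c.dept_id = p.id

Result:
id | name        | salary
---+-------------+-------
1  | Marketing   | 94938 
2  | Sales       | 166453
3  | Engineering | 166994
4  | HR          | 52406 
5  | Marketing   | 158761
6  | Sales       | 165931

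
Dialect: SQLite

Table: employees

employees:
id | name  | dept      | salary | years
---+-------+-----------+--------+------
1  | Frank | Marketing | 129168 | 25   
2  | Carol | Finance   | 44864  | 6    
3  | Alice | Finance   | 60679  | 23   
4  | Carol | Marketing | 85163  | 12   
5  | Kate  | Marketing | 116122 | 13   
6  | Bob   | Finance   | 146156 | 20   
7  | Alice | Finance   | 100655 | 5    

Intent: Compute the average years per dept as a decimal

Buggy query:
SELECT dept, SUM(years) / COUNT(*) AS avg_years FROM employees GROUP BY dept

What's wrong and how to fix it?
Bug: Both operands are integers, so '/' performs integer division and truncates

Fix: Cast one side to REAL so the division keeps the fractional part

Corrected query:
SELECT dept, SUM(years) * 1.0 / COUNT(*) AS avg_years FROM employees GROUP BY dept

Result:
dept      | avg_years
----------+----------
Finance   | 13.5     
Marketing | 16.666667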